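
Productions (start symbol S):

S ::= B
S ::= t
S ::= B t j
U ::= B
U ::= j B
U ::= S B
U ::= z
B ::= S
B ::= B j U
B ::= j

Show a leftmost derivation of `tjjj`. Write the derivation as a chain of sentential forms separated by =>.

S => B   [S ::= B]
B => BjU   [B ::= B j U]
BjU => SjU   [B ::= S]
SjU => tjU   [S ::= t]
tjU => tjjB   [U ::= j B]
tjjB => tjjj   [B ::= j]

S => B => BjU => SjU => tjU => tjjB => tjjj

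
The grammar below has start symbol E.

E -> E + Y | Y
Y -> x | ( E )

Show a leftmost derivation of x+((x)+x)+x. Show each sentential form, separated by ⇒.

E ⇒ E+Y   [E -> E + Y]
E+Y ⇒ E+Y+Y   [E -> E + Y]
E+Y+Y ⇒ Y+Y+Y   [E -> Y]
Y+Y+Y ⇒ x+Y+Y   [Y -> x]
x+Y+Y ⇒ x+(E)+Y   [Y -> ( E )]
x+(E)+Y ⇒ x+(E+Y)+Y   [E -> E + Y]
x+(E+Y)+Y ⇒ x+(Y+Y)+Y   [E -> Y]
x+(Y+Y)+Y ⇒ x+((E)+Y)+Y   [Y -> ( E )]
x+((E)+Y)+Y ⇒ x+((Y)+Y)+Y   [E -> Y]
x+((Y)+Y)+Y ⇒ x+((x)+Y)+Y   [Y -> x]
x+((x)+Y)+Y ⇒ x+((x)+x)+Y   [Y -> x]
x+((x)+x)+Y ⇒ x+((x)+x)+x   [Y -> x]

E ⇒ E+Y ⇒ E+Y+Y ⇒ Y+Y+Y ⇒ x+Y+Y ⇒ x+(E)+Y ⇒ x+(E+Y)+Y ⇒ x+(Y+Y)+Y ⇒ x+((E)+Y)+Y ⇒ x+((Y)+Y)+Y ⇒ x+((x)+Y)+Y ⇒ x+((x)+x)+Y ⇒ x+((x)+x)+x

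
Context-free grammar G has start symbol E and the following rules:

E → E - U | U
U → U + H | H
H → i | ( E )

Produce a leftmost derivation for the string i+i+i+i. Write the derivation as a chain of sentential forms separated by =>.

E=>U=>U+H=>U+H+H=>U+H+H+H=>H+H+H+H=>i+H+H+H=>i+i+H+H=>i+i+i+H=>i+i+i+i

E => U   [E → U]
U => U+H   [U → U + H]
U+H => U+H+H   [U → U + H]
U+H+H => U+H+H+H   [U → U + H]
U+H+H+H => H+H+H+H   [U → H]
H+H+H+H => i+H+H+H   [H → i]
i+H+H+H => i+i+H+H   [H → i]
i+i+H+H => i+i+i+H   [H → i]
i+i+i+H => i+i+i+i   [H → i]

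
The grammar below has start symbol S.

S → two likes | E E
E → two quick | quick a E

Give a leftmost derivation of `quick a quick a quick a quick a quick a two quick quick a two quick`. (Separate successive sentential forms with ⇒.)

S ⇒ E E ⇒ quick a E E ⇒ quick a quick a E E ⇒ quick a quick a quick a E E ⇒ quick a quick a quick a quick a E E ⇒ quick a quick a quick a quick a quick a E E ⇒ quick a quick a quick a quick a quick a two quick E ⇒ quick a quick a quick a quick a quick a two quick quick a E ⇒ quick a quick a quick a quick a quick a two quick quick a two quick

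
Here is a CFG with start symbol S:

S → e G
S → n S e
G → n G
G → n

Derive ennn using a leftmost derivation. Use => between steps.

S=>eG=>enG=>ennG=>ennn

S => eG   [S → e G]
eG => enG   [G → n G]
enG => ennG   [G → n G]
ennG => ennn   [G → n]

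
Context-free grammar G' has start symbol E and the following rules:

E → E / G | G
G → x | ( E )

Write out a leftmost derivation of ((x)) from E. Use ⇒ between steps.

E ⇒ G ⇒ (E) ⇒ (G) ⇒ ((E)) ⇒ ((G)) ⇒ ((x))

E ⇒ G   [E → G]
G ⇒ (E)   [G → ( E )]
(E) ⇒ (G)   [E → G]
(G) ⇒ ((E))   [G → ( E )]
((E)) ⇒ ((G))   [E → G]
((G)) ⇒ ((x))   [G → x]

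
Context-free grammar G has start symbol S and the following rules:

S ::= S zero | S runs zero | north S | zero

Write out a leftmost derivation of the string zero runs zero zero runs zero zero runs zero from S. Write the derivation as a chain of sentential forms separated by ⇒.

S ⇒ S runs zero ⇒ S zero runs zero ⇒ S runs zero zero runs zero ⇒ S zero runs zero zero runs zero ⇒ S runs zero zero runs zero zero runs zero ⇒ zero runs zero zero runs zero zero runs zero

S ⇒ S runs zero   [S ::= S runs zero]
S runs zero ⇒ S zero runs zero   [S ::= S zero]
S zero runs zero ⇒ S runs zero zero runs zero   [S ::= S runs zero]
S runs zero zero runs zero ⇒ S zero runs zero zero runs zero   [S ::= S zero]
S zero runs zero zero runs zero ⇒ S runs zero zero runs zero zero runs zero   [S ::= S runs zero]
S runs zero zero runs zero zero runs zero ⇒ zero runs zero zero runs zero zero runs zero   [S ::= zero]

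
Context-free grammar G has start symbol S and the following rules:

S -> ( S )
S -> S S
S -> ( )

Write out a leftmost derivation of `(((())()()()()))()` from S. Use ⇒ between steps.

S ⇒ SS ⇒ (S)S ⇒ ((S))S ⇒ ((SS))S ⇒ (((S)S))S ⇒ (((())S))S ⇒ (((())SS))S ⇒ (((())SSS))S ⇒ (((())SSSS))S ⇒ (((())()SSS))S ⇒ (((())()()SS))S ⇒ (((())()()()S))S ⇒ (((())()()()()))S ⇒ (((())()()()()))()

S ⇒ SS   [S -> S S]
SS ⇒ (S)S   [S -> ( S )]
(S)S ⇒ ((S))S   [S -> ( S )]
((S))S ⇒ ((SS))S   [S -> S S]
((SS))S ⇒ (((S)S))S   [S -> ( S )]
(((S)S))S ⇒ (((())S))S   [S -> ( )]
(((())S))S ⇒ (((())SS))S   [S -> S S]
(((())SS))S ⇒ (((())SSS))S   [S -> S S]
(((())SSS))S ⇒ (((())SSSS))S   [S -> S S]
(((())SSSS))S ⇒ (((())()SSS))S   [S -> ( )]
(((())()SSS))S ⇒ (((())()()SS))S   [S -> ( )]
(((())()()SS))S ⇒ (((())()()()S))S   [S -> ( )]
(((())()()()S))S ⇒ (((())()()()()))S   [S -> ( )]
(((())()()()()))S ⇒ (((())()()()()))()   [S -> ( )]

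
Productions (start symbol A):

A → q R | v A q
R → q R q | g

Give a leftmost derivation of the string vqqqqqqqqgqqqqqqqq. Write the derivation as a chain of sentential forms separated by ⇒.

A⇒vAq⇒vqRq⇒vqqRqq⇒vqqqRqqq⇒vqqqqRqqqq⇒vqqqqqRqqqqq⇒vqqqqqqRqqqqqq⇒vqqqqqqqRqqqqqqq⇒vqqqqqqqqRqqqqqqqq⇒vqqqqqqqqgqqqqqqqq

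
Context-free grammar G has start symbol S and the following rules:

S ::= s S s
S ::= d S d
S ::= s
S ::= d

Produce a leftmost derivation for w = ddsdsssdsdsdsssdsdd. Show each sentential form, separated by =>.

S => dSd   [S ::= d S d]
dSd => ddSdd   [S ::= d S d]
ddSdd => ddsSsdd   [S ::= s S s]
ddsSsdd => ddsdSdsdd   [S ::= d S d]
ddsdSdsdd => ddsdsSsdsdd   [S ::= s S s]
ddsdsSsdsdd => ddsdssSssdsdd   [S ::= s S s]
ddsdssSssdsdd => ddsdsssSsssdsdd   [S ::= s S s]
ddsdsssSsssdsdd => ddsdsssdSdsssdsdd   [S ::= d S d]
ddsdsssdSdsssdsdd => ddsdsssdsSsdsssdsdd   [S ::= s S s]
ddsdsssdsSsdsssdsdd => ddsdsssdsdsdsssdsdd   [S ::= d]

S=>dSd=>ddSdd=>ddsSsdd=>ddsdSdsdd=>ddsdsSsdsdd=>ddsdssSssdsdd=>ddsdsssSsssdsdd=>ddsdsssdSdsssdsdd=>ddsdsssdsSsdsssdsdd=>ddsdsssdsdsdsssdsdd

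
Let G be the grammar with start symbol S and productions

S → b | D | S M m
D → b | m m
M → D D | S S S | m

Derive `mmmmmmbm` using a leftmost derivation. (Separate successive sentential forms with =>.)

S=>SMm=>DMm=>mmMm=>mmSSSm=>mmDSSm=>mmmmSSm=>mmmmDSm=>mmmmmmSm=>mmmmmmbm

S => SMm   [S → S M m]
SMm => DMm   [S → D]
DMm => mmMm   [D → m m]
mmMm => mmSSSm   [M → S S S]
mmSSSm => mmDSSm   [S → D]
mmDSSm => mmmmSSm   [D → m m]
mmmmSSm => mmmmDSm   [S → D]
mmmmDSm => mmmmmmSm   [D → m m]
mmmmmmSm => mmmmmmbm   [S → b]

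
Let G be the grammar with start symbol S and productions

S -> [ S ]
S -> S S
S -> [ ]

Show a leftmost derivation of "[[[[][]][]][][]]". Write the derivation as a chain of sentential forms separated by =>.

S => [S] => [SS] => [SSS] => [[S]SS] => [[SS]SS] => [[[S]S]SS] => [[[SS]S]SS] => [[[[]S]S]SS] => [[[[][]]S]SS] => [[[[][]][]]SS] => [[[[][]][]][]S] => [[[[][]][]][][]]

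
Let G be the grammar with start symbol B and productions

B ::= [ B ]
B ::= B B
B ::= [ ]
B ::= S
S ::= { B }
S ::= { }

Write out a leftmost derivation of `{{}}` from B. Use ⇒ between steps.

B ⇒ S ⇒ {B} ⇒ {S} ⇒ {{}}

B ⇒ S   [B ::= S]
S ⇒ {B}   [S ::= { B }]
{B} ⇒ {S}   [B ::= S]
{S} ⇒ {{}}   [S ::= { }]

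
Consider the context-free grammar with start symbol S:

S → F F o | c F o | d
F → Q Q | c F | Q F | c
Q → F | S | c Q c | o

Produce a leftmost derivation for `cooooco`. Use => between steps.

S => FFo   [S → F F o]
FFo => QQFo   [F → Q Q]
QQFo => SQFo   [Q → S]
SQFo => cFoQFo   [S → c F o]
cFoQFo => cQQoQFo   [F → Q Q]
cQQoQFo => coQoQFo   [Q → o]
coQoQFo => coooQFo   [Q → o]
coooQFo => cooooFo   [Q → o]
cooooFo => cooooco   [F → c]

S=>FFo=>QQFo=>SQFo=>cFoQFo=>cQQoQFo=>coQoQFo=>coooQFo=>cooooFo=>cooooco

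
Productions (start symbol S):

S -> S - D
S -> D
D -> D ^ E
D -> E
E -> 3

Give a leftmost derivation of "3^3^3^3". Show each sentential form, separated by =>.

S => D => D^E => D^E^E => D^E^E^E => E^E^E^E => 3^E^E^E => 3^3^E^E => 3^3^3^E => 3^3^3^3

S => D   [S -> D]
D => D^E   [D -> D ^ E]
D^E => D^E^E   [D -> D ^ E]
D^E^E => D^E^E^E   [D -> D ^ E]
D^E^E^E => E^E^E^E   [D -> E]
E^E^E^E => 3^E^E^E   [E -> 3]
3^E^E^E => 3^3^E^E   [E -> 3]
3^3^E^E => 3^3^3^E   [E -> 3]
3^3^3^E => 3^3^3^3   [E -> 3]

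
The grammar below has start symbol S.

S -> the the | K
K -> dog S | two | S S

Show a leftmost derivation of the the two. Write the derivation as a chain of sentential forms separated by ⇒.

S ⇒ K   [S -> K]
K ⇒ S S   [K -> S S]
S S ⇒ the the S   [S -> the the]
the the S ⇒ the the K   [S -> K]
the the K ⇒ the the two   [K -> two]

S ⇒ K ⇒ S S ⇒ the the S ⇒ the the K ⇒ the the two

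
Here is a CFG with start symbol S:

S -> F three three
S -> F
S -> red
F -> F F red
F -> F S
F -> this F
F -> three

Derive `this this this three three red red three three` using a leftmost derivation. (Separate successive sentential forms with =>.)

S => F three three => F S three three => this F S three three => this this F S three three => this this F F red S three three => this this this F F red S three three => this this this three F red S three three => this this this three three red S three three => this this this three three red red three three

S => F three three   [S -> F three three]
F three three => F S three three   [F -> F S]
F S three three => this F S three three   [F -> this F]
this F S three three => this this F S three three   [F -> this F]
this this F S three three => this this F F red S three three   [F -> F F red]
this this F F red S three three => this this this F F red S three three   [F -> this F]
this this this F F red S three three => this this this three F red S three three   [F -> three]
this this this three F red S three three => this this this three three red S three three   [F -> three]
this this this three three red S three three => this this this three three red red three three   [S -> red]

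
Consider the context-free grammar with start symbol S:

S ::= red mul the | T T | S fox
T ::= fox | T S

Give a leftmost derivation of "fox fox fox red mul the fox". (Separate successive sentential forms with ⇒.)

S ⇒ T T   [S ::= T T]
T T ⇒ T S T   [T ::= T S]
T S T ⇒ fox S T   [T ::= fox]
fox S T ⇒ fox T T T   [S ::= T T]
fox T T T ⇒ fox fox T T   [T ::= fox]
fox fox T T ⇒ fox fox T S T   [T ::= T S]
fox fox T S T ⇒ fox fox fox S T   [T ::= fox]
fox fox fox S T ⇒ fox fox fox red mul the T   [S ::= red mul the]
fox fox fox red mul the T ⇒ fox fox fox red mul the fox   [T ::= fox]

S ⇒ T T ⇒ T S T ⇒ fox S T ⇒ fox T T T ⇒ fox fox T T ⇒ fox fox T S T ⇒ fox fox fox S T ⇒ fox fox fox red mul the T ⇒ fox fox fox red mul the fox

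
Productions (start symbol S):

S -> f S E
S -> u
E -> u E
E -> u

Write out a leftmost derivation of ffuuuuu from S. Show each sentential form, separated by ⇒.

S ⇒ fSE   [S -> f S E]
fSE ⇒ ffSEE   [S -> f S E]
ffSEE ⇒ ffuEE   [S -> u]
ffuEE ⇒ ffuuEE   [E -> u E]
ffuuEE ⇒ ffuuuE   [E -> u]
ffuuuE ⇒ ffuuuuE   [E -> u E]
ffuuuuE ⇒ ffuuuuu   [E -> u]

S⇒fSE⇒ffSEE⇒ffuEE⇒ffuuEE⇒ffuuuE⇒ffuuuuE⇒ffuuuuu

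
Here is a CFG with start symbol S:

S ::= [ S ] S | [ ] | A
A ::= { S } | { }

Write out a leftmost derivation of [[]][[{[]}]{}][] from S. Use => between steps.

S => [S]S => [[]]S => [[]][S]S => [[]][[S]S]S => [[]][[A]S]S => [[]][[{S}]S]S => [[]][[{[]}]S]S => [[]][[{[]}]A]S => [[]][[{[]}]{}]S => [[]][[{[]}]{}][]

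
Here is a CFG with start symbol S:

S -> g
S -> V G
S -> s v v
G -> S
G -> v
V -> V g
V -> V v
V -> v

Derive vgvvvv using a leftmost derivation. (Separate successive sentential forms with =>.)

S=>VG=>VvG=>VvvG=>VvvvG=>VgvvvG=>vgvvvG=>vgvvvv

S => VG   [S -> V G]
VG => VvG   [V -> V v]
VvG => VvvG   [V -> V v]
VvvG => VvvvG   [V -> V v]
VvvvG => VgvvvG   [V -> V g]
VgvvvG => vgvvvG   [V -> v]
vgvvvG => vgvvvv   [G -> v]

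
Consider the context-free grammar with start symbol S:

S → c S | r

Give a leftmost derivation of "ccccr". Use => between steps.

S => cS => ccS => cccS => ccccS => ccccr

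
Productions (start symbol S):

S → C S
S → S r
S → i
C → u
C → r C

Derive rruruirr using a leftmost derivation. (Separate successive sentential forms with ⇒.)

S ⇒ CS ⇒ rCS ⇒ rrCS ⇒ rruS ⇒ rruSr ⇒ rruCSr ⇒ rrurCSr ⇒ rruruSr ⇒ rruruSrr ⇒ rruruirr

S ⇒ CS   [S → C S]
CS ⇒ rCS   [C → r C]
rCS ⇒ rrCS   [C → r C]
rrCS ⇒ rruS   [C → u]
rruS ⇒ rruSr   [S → S r]
rruSr ⇒ rruCSr   [S → C S]
rruCSr ⇒ rrurCSr   [C → r C]
rrurCSr ⇒ rruruSr   [C → u]
rruruSr ⇒ rruruSrr   [S → S r]
rruruSrr ⇒ rruruirr   [S → i]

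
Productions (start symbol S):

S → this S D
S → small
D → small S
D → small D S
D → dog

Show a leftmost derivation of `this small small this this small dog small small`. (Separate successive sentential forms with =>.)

S => this S D   [S → this S D]
this S D => this small D   [S → small]
this small D => this small small S   [D → small S]
this small small S => this small small this S D   [S → this S D]
this small small this S D => this small small this this S D D   [S → this S D]
this small small this this S D D => this small small this this small D D   [S → small]
this small small this this small D D => this small small this this small dog D   [D → dog]
this small small this this small dog D => this small small this this small dog small S   [D → small S]
this small small this this small dog small S => this small small this this small dog small small   [S → small]

S => this S D => this small D => this small small S => this small small this S D => this small small this this S D D => this small small this this small D D => this small small this this small dog D => this small small this this small dog small S => this small small this this small dog small small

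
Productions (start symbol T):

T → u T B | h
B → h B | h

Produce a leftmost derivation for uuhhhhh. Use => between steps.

T => uTB   [T → u T B]
uTB => uuTBB   [T → u T B]
uuTBB => uuhBB   [T → h]
uuhBB => uuhhBB   [B → h B]
uuhhBB => uuhhhB   [B → h]
uuhhhB => uuhhhhB   [B → h B]
uuhhhhB => uuhhhhh   [B → h]

T=>uTB=>uuTBB=>uuhBB=>uuhhBB=>uuhhhB=>uuhhhhB=>uuhhhhh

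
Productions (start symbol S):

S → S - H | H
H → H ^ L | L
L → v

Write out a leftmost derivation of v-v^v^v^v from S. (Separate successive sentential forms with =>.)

S => S-H   [S → S - H]
S-H => H-H   [S → H]
H-H => L-H   [H → L]
L-H => v-H   [L → v]
v-H => v-H^L   [H → H ^ L]
v-H^L => v-H^L^L   [H → H ^ L]
v-H^L^L => v-H^L^L^L   [H → H ^ L]
v-H^L^L^L => v-L^L^L^L   [H → L]
v-L^L^L^L => v-v^L^L^L   [L → v]
v-v^L^L^L => v-v^v^L^L   [L → v]
v-v^v^L^L => v-v^v^v^L   [L → v]
v-v^v^v^L => v-v^v^v^v   [L → v]

S=>S-H=>H-H=>L-H=>v-H=>v-H^L=>v-H^L^L=>v-H^L^L^L=>v-L^L^L^L=>v-v^L^L^L=>v-v^v^L^L=>v-v^v^v^L=>v-v^v^v^v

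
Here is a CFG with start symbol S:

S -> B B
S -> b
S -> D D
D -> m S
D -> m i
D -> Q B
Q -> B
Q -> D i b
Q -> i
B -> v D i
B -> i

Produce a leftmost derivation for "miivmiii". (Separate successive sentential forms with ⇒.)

S ⇒ DD   [S -> D D]
DD ⇒ miD   [D -> m i]
miD ⇒ miQB   [D -> Q B]
miQB ⇒ miiB   [Q -> i]
miiB ⇒ miivDi   [B -> v D i]
miivDi ⇒ miivmSi   [D -> m S]
miivmSi ⇒ miivmBBi   [S -> B B]
miivmBBi ⇒ miivmiBi   [B -> i]
miivmiBi ⇒ miivmiii   [B -> i]

S ⇒ DD ⇒ miD ⇒ miQB ⇒ miiB ⇒ miivDi ⇒ miivmSi ⇒ miivmBBi ⇒ miivmiBi ⇒ miivmiii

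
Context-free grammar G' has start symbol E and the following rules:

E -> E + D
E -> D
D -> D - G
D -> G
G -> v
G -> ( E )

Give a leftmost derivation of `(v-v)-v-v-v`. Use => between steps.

E => D   [E -> D]
D => D-G   [D -> D - G]
D-G => D-G-G   [D -> D - G]
D-G-G => D-G-G-G   [D -> D - G]
D-G-G-G => G-G-G-G   [D -> G]
G-G-G-G => (E)-G-G-G   [G -> ( E )]
(E)-G-G-G => (D)-G-G-G   [E -> D]
(D)-G-G-G => (D-G)-G-G-G   [D -> D - G]
(D-G)-G-G-G => (G-G)-G-G-G   [D -> G]
(G-G)-G-G-G => (v-G)-G-G-G   [G -> v]
(v-G)-G-G-G => (v-v)-G-G-G   [G -> v]
(v-v)-G-G-G => (v-v)-v-G-G   [G -> v]
(v-v)-v-G-G => (v-v)-v-v-G   [G -> v]
(v-v)-v-v-G => (v-v)-v-v-v   [G -> v]

E => D => D-G => D-G-G => D-G-G-G => G-G-G-G => (E)-G-G-G => (D)-G-G-G => (D-G)-G-G-G => (G-G)-G-G-G => (v-G)-G-G-G => (v-v)-G-G-G => (v-v)-v-G-G => (v-v)-v-v-G => (v-v)-v-v-v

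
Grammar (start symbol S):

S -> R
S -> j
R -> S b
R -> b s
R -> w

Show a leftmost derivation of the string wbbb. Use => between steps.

S => R => Sb => Rb => Sbb => Rbb => Sbbb => Rbbb => wbbb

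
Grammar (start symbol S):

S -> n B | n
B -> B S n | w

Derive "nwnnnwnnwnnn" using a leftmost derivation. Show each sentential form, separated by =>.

S=>nB=>nBSn=>nBSnSn=>nBSnSnSn=>nwSnSnSn=>nwnnSnSn=>nwnnnBnSn=>nwnnnwnSn=>nwnnnwnnBn=>nwnnnwnnBSnn=>nwnnnwnnwSnn=>nwnnnwnnwnnn

S => nB   [S -> n B]
nB => nBSn   [B -> B S n]
nBSn => nBSnSn   [B -> B S n]
nBSnSn => nBSnSnSn   [B -> B S n]
nBSnSnSn => nwSnSnSn   [B -> w]
nwSnSnSn => nwnnSnSn   [S -> n]
nwnnSnSn => nwnnnBnSn   [S -> n B]
nwnnnBnSn => nwnnnwnSn   [B -> w]
nwnnnwnSn => nwnnnwnnBn   [S -> n B]
nwnnnwnnBn => nwnnnwnnBSnn   [B -> B S n]
nwnnnwnnBSnn => nwnnnwnnwSnn   [B -> w]
nwnnnwnnwSnn => nwnnnwnnwnnn   [S -> n]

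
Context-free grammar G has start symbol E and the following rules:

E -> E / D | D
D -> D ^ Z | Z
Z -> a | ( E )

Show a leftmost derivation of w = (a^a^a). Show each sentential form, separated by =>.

E => D => Z => (E) => (D) => (D^Z) => (D^Z^Z) => (Z^Z^Z) => (a^Z^Z) => (a^a^Z) => (a^a^a)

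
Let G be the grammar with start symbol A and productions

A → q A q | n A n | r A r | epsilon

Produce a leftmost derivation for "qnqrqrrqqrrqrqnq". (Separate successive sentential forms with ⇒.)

A ⇒ qAq   [A → q A q]
qAq ⇒ qnAnq   [A → n A n]
qnAnq ⇒ qnqAqnq   [A → q A q]
qnqAqnq ⇒ qnqrArqnq   [A → r A r]
qnqrArqnq ⇒ qnqrqAqrqnq   [A → q A q]
qnqrqAqrqnq ⇒ qnqrqrArqrqnq   [A → r A r]
qnqrqrArqrqnq ⇒ qnqrqrrArrqrqnq   [A → r A r]
qnqrqrrArrqrqnq ⇒ qnqrqrrqAqrrqrqnq   [A → q A q]
qnqrqrrqAqrrqrqnq ⇒ qnqrqrrqqrrqrqnq   [A → epsilon]

A⇒qAq⇒qnAnq⇒qnqAqnq⇒qnqrArqnq⇒qnqrqAqrqnq⇒qnqrqrArqrqnq⇒qnqrqrrArrqrqnq⇒qnqrqrrqAqrrqrqnq⇒qnqrqrrqqrrqrqnq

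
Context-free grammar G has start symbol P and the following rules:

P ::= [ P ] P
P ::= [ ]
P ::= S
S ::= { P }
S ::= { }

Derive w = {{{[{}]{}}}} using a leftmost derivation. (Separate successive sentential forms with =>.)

P => S => {P} => {S} => {{P}} => {{S}} => {{{P}}} => {{{[P]P}}} => {{{[S]P}}} => {{{[{}]P}}} => {{{[{}]S}}} => {{{[{}]{}}}}

P => S   [P ::= S]
S => {P}   [S ::= { P }]
{P} => {S}   [P ::= S]
{S} => {{P}}   [S ::= { P }]
{{P}} => {{S}}   [P ::= S]
{{S}} => {{{P}}}   [S ::= { P }]
{{{P}}} => {{{[P]P}}}   [P ::= [ P ] P]
{{{[P]P}}} => {{{[S]P}}}   [P ::= S]
{{{[S]P}}} => {{{[{}]P}}}   [S ::= { }]
{{{[{}]P}}} => {{{[{}]S}}}   [P ::= S]
{{{[{}]S}}} => {{{[{}]{}}}}   [S ::= { }]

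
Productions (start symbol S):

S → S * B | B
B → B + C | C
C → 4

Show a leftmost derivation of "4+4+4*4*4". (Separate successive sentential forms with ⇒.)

S⇒S*B⇒S*B*B⇒B*B*B⇒B+C*B*B⇒B+C+C*B*B⇒C+C+C*B*B⇒4+C+C*B*B⇒4+4+C*B*B⇒4+4+4*B*B⇒4+4+4*C*B⇒4+4+4*4*B⇒4+4+4*4*C⇒4+4+4*4*4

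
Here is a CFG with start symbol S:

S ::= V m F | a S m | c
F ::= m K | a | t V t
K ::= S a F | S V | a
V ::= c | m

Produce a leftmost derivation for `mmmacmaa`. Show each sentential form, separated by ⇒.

S ⇒ VmF   [S ::= V m F]
VmF ⇒ mmF   [V ::= m]
mmF ⇒ mmmK   [F ::= m K]
mmmK ⇒ mmmSaF   [K ::= S a F]
mmmSaF ⇒ mmmaSmaF   [S ::= a S m]
mmmaSmaF ⇒ mmmacmaF   [S ::= c]
mmmacmaF ⇒ mmmacmaa   [F ::= a]

S⇒VmF⇒mmF⇒mmmK⇒mmmSaF⇒mmmaSmaF⇒mmmacmaF⇒mmmacmaa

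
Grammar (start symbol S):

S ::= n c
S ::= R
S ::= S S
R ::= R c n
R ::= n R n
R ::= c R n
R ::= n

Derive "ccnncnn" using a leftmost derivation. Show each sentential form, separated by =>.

S => R   [S ::= R]
R => cRn   [R ::= c R n]
cRn => cRcnn   [R ::= R c n]
cRcnn => ccRncnn   [R ::= c R n]
ccRncnn => ccnncnn   [R ::= n]

S => R => cRn => cRcnn => ccRncnn => ccnncnn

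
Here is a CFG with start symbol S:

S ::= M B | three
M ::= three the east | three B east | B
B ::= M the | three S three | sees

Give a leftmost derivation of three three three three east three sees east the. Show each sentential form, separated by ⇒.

S ⇒ M B   [S ::= M B]
M B ⇒ three B east B   [M ::= three B east]
three B east B ⇒ three three S three east B   [B ::= three S three]
three three S three east B ⇒ three three three three east B   [S ::= three]
three three three three east B ⇒ three three three three east M the   [B ::= M the]
three three three three east M the ⇒ three three three three east three B east the   [M ::= three B east]
three three three three east three B east the ⇒ three three three three east three sees east the   [B ::= sees]

S ⇒ M B ⇒ three B east B ⇒ three three S three east B ⇒ three three three three east B ⇒ three three three three east M the ⇒ three three three three east three B east the ⇒ three three three three east three sees east the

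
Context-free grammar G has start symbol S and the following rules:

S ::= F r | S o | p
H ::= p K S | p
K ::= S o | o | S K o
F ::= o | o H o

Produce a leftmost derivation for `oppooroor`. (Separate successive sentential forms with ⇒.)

S ⇒ Fr ⇒ oHor ⇒ opKSor ⇒ opSoSor ⇒ oppoSor ⇒ oppoSoor ⇒ oppoFroor ⇒ oppooroor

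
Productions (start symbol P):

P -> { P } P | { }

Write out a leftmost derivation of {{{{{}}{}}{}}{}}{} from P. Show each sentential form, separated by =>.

P=>{P}P=>{{P}P}P=>{{{P}P}P}P=>{{{{P}P}P}P}P=>{{{{{}}P}P}P}P=>{{{{{}}{}}P}P}P=>{{{{{}}{}}{}}P}P=>{{{{{}}{}}{}}{}}P=>{{{{{}}{}}{}}{}}{}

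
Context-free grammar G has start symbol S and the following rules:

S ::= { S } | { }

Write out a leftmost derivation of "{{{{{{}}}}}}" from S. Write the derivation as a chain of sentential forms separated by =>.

S => {S} => {{S}} => {{{S}}} => {{{{S}}}} => {{{{{S}}}}} => {{{{{{}}}}}}

S => {S}   [S ::= { S }]
{S} => {{S}}   [S ::= { S }]
{{S}} => {{{S}}}   [S ::= { S }]
{{{S}}} => {{{{S}}}}   [S ::= { S }]
{{{{S}}}} => {{{{{S}}}}}   [S ::= { S }]
{{{{{S}}}}} => {{{{{{}}}}}}   [S ::= { }]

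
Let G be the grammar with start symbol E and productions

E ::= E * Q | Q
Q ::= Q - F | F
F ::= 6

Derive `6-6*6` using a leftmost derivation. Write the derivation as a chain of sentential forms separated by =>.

E => E*Q => Q*Q => Q-F*Q => F-F*Q => 6-F*Q => 6-6*Q => 6-6*F => 6-6*6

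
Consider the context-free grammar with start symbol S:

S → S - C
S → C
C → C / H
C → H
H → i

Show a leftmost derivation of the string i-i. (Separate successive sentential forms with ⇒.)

S ⇒ S-C   [S → S - C]
S-C ⇒ C-C   [S → C]
C-C ⇒ H-C   [C → H]
H-C ⇒ i-C   [H → i]
i-C ⇒ i-H   [C → H]
i-H ⇒ i-i   [H → i]

S ⇒ S-C ⇒ C-C ⇒ H-C ⇒ i-C ⇒ i-H ⇒ i-i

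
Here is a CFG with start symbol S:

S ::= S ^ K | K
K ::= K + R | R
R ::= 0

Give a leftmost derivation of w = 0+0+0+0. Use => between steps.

S => K => K+R => K+R+R => K+R+R+R => R+R+R+R => 0+R+R+R => 0+0+R+R => 0+0+0+R => 0+0+0+0

S => K   [S ::= K]
K => K+R   [K ::= K + R]
K+R => K+R+R   [K ::= K + R]
K+R+R => K+R+R+R   [K ::= K + R]
K+R+R+R => R+R+R+R   [K ::= R]
R+R+R+R => 0+R+R+R   [R ::= 0]
0+R+R+R => 0+0+R+R   [R ::= 0]
0+0+R+R => 0+0+0+R   [R ::= 0]
0+0+0+R => 0+0+0+0   [R ::= 0]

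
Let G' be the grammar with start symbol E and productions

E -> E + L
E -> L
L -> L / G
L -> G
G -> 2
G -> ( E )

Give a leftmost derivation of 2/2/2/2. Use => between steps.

E => L   [E -> L]
L => L/G   [L -> L / G]
L/G => L/G/G   [L -> L / G]
L/G/G => L/G/G/G   [L -> L / G]
L/G/G/G => G/G/G/G   [L -> G]
G/G/G/G => 2/G/G/G   [G -> 2]
2/G/G/G => 2/2/G/G   [G -> 2]
2/2/G/G => 2/2/2/G   [G -> 2]
2/2/2/G => 2/2/2/2   [G -> 2]

E => L => L/G => L/G/G => L/G/G/G => G/G/G/G => 2/G/G/G => 2/2/G/G => 2/2/2/G => 2/2/2/2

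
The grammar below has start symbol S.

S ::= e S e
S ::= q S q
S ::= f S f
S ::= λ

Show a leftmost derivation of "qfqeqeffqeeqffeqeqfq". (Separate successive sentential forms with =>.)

S => qSq   [S ::= q S q]
qSq => qfSfq   [S ::= f S f]
qfSfq => qfqSqfq   [S ::= q S q]
qfqSqfq => qfqeSeqfq   [S ::= e S e]
qfqeSeqfq => qfqeqSqeqfq   [S ::= q S q]
qfqeqSqeqfq => qfqeqeSeqeqfq   [S ::= e S e]
qfqeqeSeqeqfq => qfqeqefSfeqeqfq   [S ::= f S f]
qfqeqefSfeqeqfq => qfqeqeffSffeqeqfq   [S ::= f S f]
qfqeqeffSffeqeqfq => qfqeqeffqSqffeqeqfq   [S ::= q S q]
qfqeqeffqSqffeqeqfq => qfqeqeffqeSeqffeqeqfq   [S ::= e S e]
qfqeqeffqeSeqffeqeqfq => qfqeqeffqeeqffeqeqfq   [S ::= λ]

S => qSq => qfSfq => qfqSqfq => qfqeSeqfq => qfqeqSqeqfq => qfqeqeSeqeqfq => qfqeqefSfeqeqfq => qfqeqeffSffeqeqfq => qfqeqeffqSqffeqeqfq => qfqeqeffqeSeqffeqeqfq => qfqeqeffqeeqffeqeqfq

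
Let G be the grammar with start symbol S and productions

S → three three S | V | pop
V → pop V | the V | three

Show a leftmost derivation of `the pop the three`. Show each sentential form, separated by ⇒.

S ⇒ V   [S → V]
V ⇒ the V   [V → the V]
the V ⇒ the pop V   [V → pop V]
the pop V ⇒ the pop the V   [V → the V]
the pop the V ⇒ the pop the three   [V → three]

S ⇒ V ⇒ the V ⇒ the pop V ⇒ the pop the V ⇒ the pop the three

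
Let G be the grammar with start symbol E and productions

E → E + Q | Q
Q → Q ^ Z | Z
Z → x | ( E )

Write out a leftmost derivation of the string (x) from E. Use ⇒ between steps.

E ⇒ Q ⇒ Z ⇒ (E) ⇒ (Q) ⇒ (Z) ⇒ (x)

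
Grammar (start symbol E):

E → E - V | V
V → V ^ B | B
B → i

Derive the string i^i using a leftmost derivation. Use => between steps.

E => V => V^B => B^B => i^B => i^i

E => V   [E → V]
V => V^B   [V → V ^ B]
V^B => B^B   [V → B]
B^B => i^B   [B → i]
i^B => i^i   [B → i]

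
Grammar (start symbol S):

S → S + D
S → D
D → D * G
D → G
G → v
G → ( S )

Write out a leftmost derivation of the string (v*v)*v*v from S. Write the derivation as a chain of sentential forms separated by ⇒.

S ⇒ D   [S → D]
D ⇒ D*G   [D → D * G]
D*G ⇒ D*G*G   [D → D * G]
D*G*G ⇒ G*G*G   [D → G]
G*G*G ⇒ (S)*G*G   [G → ( S )]
(S)*G*G ⇒ (D)*G*G   [S → D]
(D)*G*G ⇒ (D*G)*G*G   [D → D * G]
(D*G)*G*G ⇒ (G*G)*G*G   [D → G]
(G*G)*G*G ⇒ (v*G)*G*G   [G → v]
(v*G)*G*G ⇒ (v*v)*G*G   [G → v]
(v*v)*G*G ⇒ (v*v)*v*G   [G → v]
(v*v)*v*G ⇒ (v*v)*v*v   [G → v]

S ⇒ D ⇒ D*G ⇒ D*G*G ⇒ G*G*G ⇒ (S)*G*G ⇒ (D)*G*G ⇒ (D*G)*G*G ⇒ (G*G)*G*G ⇒ (v*G)*G*G ⇒ (v*v)*G*G ⇒ (v*v)*v*G ⇒ (v*v)*v*v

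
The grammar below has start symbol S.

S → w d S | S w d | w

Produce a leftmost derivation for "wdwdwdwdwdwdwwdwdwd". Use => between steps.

S=>wdS=>wdSwd=>wdwdSwd=>wdwdwdSwd=>wdwdwdSwdwd=>wdwdwdwdSwdwd=>wdwdwdwdwdSwdwd=>wdwdwdwdwdSwdwdwd=>wdwdwdwdwdwdSwdwdwd=>wdwdwdwdwdwdwwdwdwd

S => wdS   [S → w d S]
wdS => wdSwd   [S → S w d]
wdSwd => wdwdSwd   [S → w d S]
wdwdSwd => wdwdwdSwd   [S → w d S]
wdwdwdSwd => wdwdwdSwdwd   [S → S w d]
wdwdwdSwdwd => wdwdwdwdSwdwd   [S → w d S]
wdwdwdwdSwdwd => wdwdwdwdwdSwdwd   [S → w d S]
wdwdwdwdwdSwdwd => wdwdwdwdwdSwdwdwd   [S → S w d]
wdwdwdwdwdSwdwdwd => wdwdwdwdwdwdSwdwdwd   [S → w d S]
wdwdwdwdwdwdSwdwdwd => wdwdwdwdwdwdwwdwdwd   [S → w]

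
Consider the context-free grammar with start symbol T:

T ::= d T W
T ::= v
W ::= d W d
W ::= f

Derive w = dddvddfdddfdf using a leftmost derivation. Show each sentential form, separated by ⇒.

T⇒dTW⇒ddTWW⇒dddTWWW⇒dddvWWW⇒dddvdWdWW⇒dddvddWddWW⇒dddvddfddWW⇒dddvddfdddWdW⇒dddvddfdddfdW⇒dddvddfdddfdf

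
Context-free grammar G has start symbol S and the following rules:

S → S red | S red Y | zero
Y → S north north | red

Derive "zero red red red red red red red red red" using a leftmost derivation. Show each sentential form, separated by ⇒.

S ⇒ S red Y ⇒ S red Y red Y ⇒ S red Y red Y red Y ⇒ S red Y red Y red Y red Y ⇒ S red red Y red Y red Y red Y ⇒ zero red red Y red Y red Y red Y ⇒ zero red red red red Y red Y red Y ⇒ zero red red red red red red Y red Y ⇒ zero red red red red red red red red Y ⇒ zero red red red red red red red red red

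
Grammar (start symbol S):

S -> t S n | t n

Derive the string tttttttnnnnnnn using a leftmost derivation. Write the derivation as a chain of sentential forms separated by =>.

S => tSn   [S -> t S n]
tSn => ttSnn   [S -> t S n]
ttSnn => tttSnnn   [S -> t S n]
tttSnnn => ttttSnnnn   [S -> t S n]
ttttSnnnn => tttttSnnnnn   [S -> t S n]
tttttSnnnnn => ttttttSnnnnnn   [S -> t S n]
ttttttSnnnnnn => tttttttnnnnnnn   [S -> t n]

S => tSn => ttSnn => tttSnnn => ttttSnnnn => tttttSnnnnn => ttttttSnnnnnn => tttttttnnnnnnn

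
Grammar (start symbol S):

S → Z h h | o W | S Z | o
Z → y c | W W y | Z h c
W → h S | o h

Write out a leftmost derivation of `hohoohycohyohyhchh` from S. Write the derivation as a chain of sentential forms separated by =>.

S => Zhh   [S → Z h h]
Zhh => Zhchh   [Z → Z h c]
Zhchh => WWyhchh   [Z → W W y]
WWyhchh => hSWyhchh   [W → h S]
hSWyhchh => hSZWyhchh   [S → S Z]
hSZWyhchh => hoZWyhchh   [S → o]
hoZWyhchh => hoWWyWyhchh   [Z → W W y]
hoWWyWyhchh => hohSWyWyhchh   [W → h S]
hohSWyWyhchh => hohSZWyWyhchh   [S → S Z]
hohSZWyWyhchh => hohoWZWyWyhchh   [S → o W]
hohoWZWyWyhchh => hohoohZWyWyhchh   [W → o h]
hohoohZWyWyhchh => hohoohycWyWyhchh   [Z → y c]
hohoohycWyWyhchh => hohoohycohyWyhchh   [W → o h]
hohoohycohyWyhchh => hohoohycohyohyhchh   [W → o h]

S => Zhh => Zhchh => WWyhchh => hSWyhchh => hSZWyhchh => hoZWyhchh => hoWWyWyhchh => hohSWyWyhchh => hohSZWyWyhchh => hohoWZWyWyhchh => hohoohZWyWyhchh => hohoohycWyWyhchh => hohoohycohyWyhchh => hohoohycohyohyhchh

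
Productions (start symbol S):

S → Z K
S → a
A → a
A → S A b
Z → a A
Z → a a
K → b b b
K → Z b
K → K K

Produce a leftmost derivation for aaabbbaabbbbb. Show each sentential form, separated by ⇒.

S⇒ZK⇒aAK⇒aSAbK⇒aZKAbK⇒aaaKAbK⇒aaabbbAbK⇒aaabbbSAbbK⇒aaabbbaAbbK⇒aaabbbaabbK⇒aaabbbaabbbbb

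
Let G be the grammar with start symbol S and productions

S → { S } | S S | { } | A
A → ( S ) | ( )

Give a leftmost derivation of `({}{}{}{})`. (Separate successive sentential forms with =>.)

S => A => (S) => (SS) => (SSS) => (SSSS) => ({}SSS) => ({}{}SS) => ({}{}{}S) => ({}{}{}{})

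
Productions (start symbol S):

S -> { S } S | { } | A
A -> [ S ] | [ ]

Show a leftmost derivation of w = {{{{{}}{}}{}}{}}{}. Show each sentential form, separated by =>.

S => {S}S => {{S}S}S => {{{S}S}S}S => {{{{S}S}S}S}S => {{{{{}}S}S}S}S => {{{{{}}{}}S}S}S => {{{{{}}{}}{}}S}S => {{{{{}}{}}{}}{}}S => {{{{{}}{}}{}}{}}{}

S => {S}S   [S -> { S } S]
{S}S => {{S}S}S   [S -> { S } S]
{{S}S}S => {{{S}S}S}S   [S -> { S } S]
{{{S}S}S}S => {{{{S}S}S}S}S   [S -> { S } S]
{{{{S}S}S}S}S => {{{{{}}S}S}S}S   [S -> { }]
{{{{{}}S}S}S}S => {{{{{}}{}}S}S}S   [S -> { }]
{{{{{}}{}}S}S}S => {{{{{}}{}}{}}S}S   [S -> { }]
{{{{{}}{}}{}}S}S => {{{{{}}{}}{}}{}}S   [S -> { }]
{{{{{}}{}}{}}{}}S => {{{{{}}{}}{}}{}}{}   [S -> { }]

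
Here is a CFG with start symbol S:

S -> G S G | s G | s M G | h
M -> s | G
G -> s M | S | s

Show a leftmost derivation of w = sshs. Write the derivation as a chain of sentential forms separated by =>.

S => GSG   [S -> G S G]
GSG => sMSG   [G -> s M]
sMSG => sGSG   [M -> G]
sGSG => ssSG   [G -> s]
ssSG => sshG   [S -> h]
sshG => sshs   [G -> s]

S => GSG => sMSG => sGSG => ssSG => sshG => sshs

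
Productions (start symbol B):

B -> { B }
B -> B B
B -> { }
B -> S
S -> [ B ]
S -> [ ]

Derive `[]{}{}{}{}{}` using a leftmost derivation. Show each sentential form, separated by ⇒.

B⇒BB⇒BBB⇒BBBB⇒BBBBB⇒BBBBBB⇒SBBBBB⇒[]BBBBB⇒[]{}BBBB⇒[]{}{}BBB⇒[]{}{}{}BB⇒[]{}{}{}{}B⇒[]{}{}{}{}{}

B ⇒ BB   [B -> B B]
BB ⇒ BBB   [B -> B B]
BBB ⇒ BBBB   [B -> B B]
BBBB ⇒ BBBBB   [B -> B B]
BBBBB ⇒ BBBBBB   [B -> B B]
BBBBBB ⇒ SBBBBB   [B -> S]
SBBBBB ⇒ []BBBBB   [S -> [ ]]
[]BBBBB ⇒ []{}BBBB   [B -> { }]
[]{}BBBB ⇒ []{}{}BBB   [B -> { }]
[]{}{}BBB ⇒ []{}{}{}BB   [B -> { }]
[]{}{}{}BB ⇒ []{}{}{}{}B   [B -> { }]
[]{}{}{}{}B ⇒ []{}{}{}{}{}   [B -> { }]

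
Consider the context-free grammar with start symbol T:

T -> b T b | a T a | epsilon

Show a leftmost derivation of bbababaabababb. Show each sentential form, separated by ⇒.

T ⇒ bTb   [T -> b T b]
bTb ⇒ bbTbb   [T -> b T b]
bbTbb ⇒ bbaTabb   [T -> a T a]
bbaTabb ⇒ bbabTbabb   [T -> b T b]
bbabTbabb ⇒ bbabaTababb   [T -> a T a]
bbabaTababb ⇒ bbababTbababb   [T -> b T b]
bbababTbababb ⇒ bbababaTabababb   [T -> a T a]
bbababaTabababb ⇒ bbababaabababb   [T -> epsilon]

T ⇒ bTb ⇒ bbTbb ⇒ bbaTabb ⇒ bbabTbabb ⇒ bbabaTababb ⇒ bbababTbababb ⇒ bbababaTabababb ⇒ bbababaabababb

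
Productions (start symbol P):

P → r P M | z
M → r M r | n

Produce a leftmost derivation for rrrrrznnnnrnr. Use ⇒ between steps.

P⇒rPM⇒rrPMM⇒rrrPMMM⇒rrrrPMMMM⇒rrrrrPMMMMM⇒rrrrrzMMMMM⇒rrrrrznMMMM⇒rrrrrznnMMM⇒rrrrrznnnMM⇒rrrrrznnnnM⇒rrrrrznnnnrMr⇒rrrrrznnnnrnr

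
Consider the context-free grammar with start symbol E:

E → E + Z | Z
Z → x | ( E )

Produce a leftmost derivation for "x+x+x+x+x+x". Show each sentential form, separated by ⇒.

E⇒E+Z⇒E+Z+Z⇒E+Z+Z+Z⇒E+Z+Z+Z+Z⇒E+Z+Z+Z+Z+Z⇒Z+Z+Z+Z+Z+Z⇒x+Z+Z+Z+Z+Z⇒x+x+Z+Z+Z+Z⇒x+x+x+Z+Z+Z⇒x+x+x+x+Z+Z⇒x+x+x+x+x+Z⇒x+x+x+x+x+x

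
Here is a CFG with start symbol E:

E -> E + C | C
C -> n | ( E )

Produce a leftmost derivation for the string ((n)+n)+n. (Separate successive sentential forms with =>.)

E => E+C => C+C => (E)+C => (E+C)+C => (C+C)+C => ((E)+C)+C => ((C)+C)+C => ((n)+C)+C => ((n)+n)+C => ((n)+n)+n

E => E+C   [E -> E + C]
E+C => C+C   [E -> C]
C+C => (E)+C   [C -> ( E )]
(E)+C => (E+C)+C   [E -> E + C]
(E+C)+C => (C+C)+C   [E -> C]
(C+C)+C => ((E)+C)+C   [C -> ( E )]
((E)+C)+C => ((C)+C)+C   [E -> C]
((C)+C)+C => ((n)+C)+C   [C -> n]
((n)+C)+C => ((n)+n)+C   [C -> n]
((n)+n)+C => ((n)+n)+n   [C -> n]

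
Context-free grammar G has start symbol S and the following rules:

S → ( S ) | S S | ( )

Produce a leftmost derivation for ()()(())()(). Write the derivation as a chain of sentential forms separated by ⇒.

S ⇒ SS ⇒ SSS ⇒ SSSS ⇒ SSSSS ⇒ ()SSSS ⇒ ()()SSS ⇒ ()()(S)SS ⇒ ()()(())SS ⇒ ()()(())()S ⇒ ()()(())()()

S ⇒ SS   [S → S S]
SS ⇒ SSS   [S → S S]
SSS ⇒ SSSS   [S → S S]
SSSS ⇒ SSSSS   [S → S S]
SSSSS ⇒ ()SSSS   [S → ( )]
()SSSS ⇒ ()()SSS   [S → ( )]
()()SSS ⇒ ()()(S)SS   [S → ( S )]
()()(S)SS ⇒ ()()(())SS   [S → ( )]
()()(())SS ⇒ ()()(())()S   [S → ( )]
()()(())()S ⇒ ()()(())()()   [S → ( )]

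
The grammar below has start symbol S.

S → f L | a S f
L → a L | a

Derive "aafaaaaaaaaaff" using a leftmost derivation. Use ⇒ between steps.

S ⇒ aSf   [S → a S f]
aSf ⇒ aaSff   [S → a S f]
aaSff ⇒ aafLff   [S → f L]
aafLff ⇒ aafaLff   [L → a L]
aafaLff ⇒ aafaaLff   [L → a L]
aafaaLff ⇒ aafaaaLff   [L → a L]
aafaaaLff ⇒ aafaaaaLff   [L → a L]
aafaaaaLff ⇒ aafaaaaaLff   [L → a L]
aafaaaaaLff ⇒ aafaaaaaaLff   [L → a L]
aafaaaaaaLff ⇒ aafaaaaaaaLff   [L → a L]
aafaaaaaaaLff ⇒ aafaaaaaaaaLff   [L → a L]
aafaaaaaaaaLff ⇒ aafaaaaaaaaaff   [L → a]

S⇒aSf⇒aaSff⇒aafLff⇒aafaLff⇒aafaaLff⇒aafaaaLff⇒aafaaaaLff⇒aafaaaaaLff⇒aafaaaaaaLff⇒aafaaaaaaaLff⇒aafaaaaaaaaLff⇒aafaaaaaaaaaff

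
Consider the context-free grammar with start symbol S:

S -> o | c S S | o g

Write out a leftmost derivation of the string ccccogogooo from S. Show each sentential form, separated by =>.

S => cSS   [S -> c S S]
cSS => ccSSS   [S -> c S S]
ccSSS => cccSSSS   [S -> c S S]
cccSSSS => ccccSSSSS   [S -> c S S]
ccccSSSSS => ccccogSSSS   [S -> o g]
ccccogSSSS => ccccogogSSS   [S -> o g]
ccccogogSSS => ccccogogoSS   [S -> o]
ccccogogoSS => ccccogogooS   [S -> o]
ccccogogooS => ccccogogooo   [S -> o]

S => cSS => ccSSS => cccSSSS => ccccSSSSS => ccccogSSSS => ccccogogSSS => ccccogogoSS => ccccogogooS => ccccogogooo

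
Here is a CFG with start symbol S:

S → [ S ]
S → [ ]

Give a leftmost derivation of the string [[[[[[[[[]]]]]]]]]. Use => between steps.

S => [S] => [[S]] => [[[S]]] => [[[[S]]]] => [[[[[S]]]]] => [[[[[[S]]]]]] => [[[[[[[S]]]]]]] => [[[[[[[[S]]]]]]]] => [[[[[[[[[]]]]]]]]]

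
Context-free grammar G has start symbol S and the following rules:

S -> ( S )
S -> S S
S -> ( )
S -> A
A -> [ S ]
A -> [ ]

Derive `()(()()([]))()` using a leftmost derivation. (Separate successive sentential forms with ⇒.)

S ⇒ SS   [S -> S S]
SS ⇒ SSS   [S -> S S]
SSS ⇒ ()SS   [S -> ( )]
()SS ⇒ ()(S)S   [S -> ( S )]
()(S)S ⇒ ()(SS)S   [S -> S S]
()(SS)S ⇒ ()(SSS)S   [S -> S S]
()(SSS)S ⇒ ()(()SS)S   [S -> ( )]
()(()SS)S ⇒ ()(()()S)S   [S -> ( )]
()(()()S)S ⇒ ()(()()(S))S   [S -> ( S )]
()(()()(S))S ⇒ ()(()()(A))S   [S -> A]
()(()()(A))S ⇒ ()(()()([]))S   [A -> [ ]]
()(()()([]))S ⇒ ()(()()([]))()   [S -> ( )]

S⇒SS⇒SSS⇒()SS⇒()(S)S⇒()(SS)S⇒()(SSS)S⇒()(()SS)S⇒()(()()S)S⇒()(()()(S))S⇒()(()()(A))S⇒()(()()([]))S⇒()(()()([]))()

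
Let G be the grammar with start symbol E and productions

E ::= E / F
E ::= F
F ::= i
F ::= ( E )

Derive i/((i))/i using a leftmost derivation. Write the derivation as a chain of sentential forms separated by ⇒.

E ⇒ E/F   [E ::= E / F]
E/F ⇒ E/F/F   [E ::= E / F]
E/F/F ⇒ F/F/F   [E ::= F]
F/F/F ⇒ i/F/F   [F ::= i]
i/F/F ⇒ i/(E)/F   [F ::= ( E )]
i/(E)/F ⇒ i/(F)/F   [E ::= F]
i/(F)/F ⇒ i/((E))/F   [F ::= ( E )]
i/((E))/F ⇒ i/((F))/F   [E ::= F]
i/((F))/F ⇒ i/((i))/F   [F ::= i]
i/((i))/F ⇒ i/((i))/i   [F ::= i]

E ⇒ E/F ⇒ E/F/F ⇒ F/F/F ⇒ i/F/F ⇒ i/(E)/F ⇒ i/(F)/F ⇒ i/((E))/F ⇒ i/((F))/F ⇒ i/((i))/F ⇒ i/((i))/i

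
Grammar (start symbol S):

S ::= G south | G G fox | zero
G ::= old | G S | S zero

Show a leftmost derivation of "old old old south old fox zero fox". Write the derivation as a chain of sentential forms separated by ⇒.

S ⇒ G G fox ⇒ old G fox ⇒ old S zero fox ⇒ old G G fox zero fox ⇒ old G S G fox zero fox ⇒ old old S G fox zero fox ⇒ old old G south G fox zero fox ⇒ old old old south G fox zero fox ⇒ old old old south old fox zero fox

S ⇒ G G fox   [S ::= G G fox]
G G fox ⇒ old G fox   [G ::= old]
old G fox ⇒ old S zero fox   [G ::= S zero]
old S zero fox ⇒ old G G fox zero fox   [S ::= G G fox]
old G G fox zero fox ⇒ old G S G fox zero fox   [G ::= G S]
old G S G fox zero fox ⇒ old old S G fox zero fox   [G ::= old]
old old S G fox zero fox ⇒ old old G south G fox zero fox   [S ::= G south]
old old G south G fox zero fox ⇒ old old old south G fox zero fox   [G ::= old]
old old old south G fox zero fox ⇒ old old old south old fox zero fox   [G ::= old]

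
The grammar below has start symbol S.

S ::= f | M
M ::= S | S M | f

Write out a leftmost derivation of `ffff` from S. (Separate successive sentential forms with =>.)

S => M   [S ::= M]
M => SM   [M ::= S M]
SM => MM   [S ::= M]
MM => SMM   [M ::= S M]
SMM => fMM   [S ::= f]
fMM => ffM   [M ::= f]
ffM => ffSM   [M ::= S M]
ffSM => fffM   [S ::= f]
fffM => ffff   [M ::= f]

S=>M=>SM=>MM=>SMM=>fMM=>ffM=>ffSM=>fffM=>ffff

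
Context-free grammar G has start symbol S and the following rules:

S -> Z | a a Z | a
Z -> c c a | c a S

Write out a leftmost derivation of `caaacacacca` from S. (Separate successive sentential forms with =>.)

S => Z   [S -> Z]
Z => caS   [Z -> c a S]
caS => caaaZ   [S -> a a Z]
caaaZ => caaacaS   [Z -> c a S]
caaacaS => caaacaZ   [S -> Z]
caaacaZ => caaacacaS   [Z -> c a S]
caaacacaS => caaacacaZ   [S -> Z]
caaacacaZ => caaacacacca   [Z -> c c a]

S => Z => caS => caaaZ => caaacaS => caaacaZ => caaacacaS => caaacacaZ => caaacacacca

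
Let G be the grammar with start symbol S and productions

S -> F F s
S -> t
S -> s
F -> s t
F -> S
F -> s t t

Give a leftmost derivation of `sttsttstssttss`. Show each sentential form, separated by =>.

S=>FFs=>sttFs=>sttSs=>sttFFss=>sttSFss=>sttFFsFss=>sttsttFsFss=>sttsttstsFss=>sttsttstssttss

S => FFs   [S -> F F s]
FFs => sttFs   [F -> s t t]
sttFs => sttSs   [F -> S]
sttSs => sttFFss   [S -> F F s]
sttFFss => sttSFss   [F -> S]
sttSFss => sttFFsFss   [S -> F F s]
sttFFsFss => sttsttFsFss   [F -> s t t]
sttsttFsFss => sttsttstsFss   [F -> s t]
sttsttstsFss => sttsttstssttss   [F -> s t t]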